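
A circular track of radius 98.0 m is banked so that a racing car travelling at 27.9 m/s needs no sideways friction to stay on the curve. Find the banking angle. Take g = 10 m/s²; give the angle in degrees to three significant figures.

For a frictionless banked turn: horizontally N sinθ = mv²/r and vertically N cosθ = mg.
Dividing: tanθ = v²/(r g) = (27.9)²/(98.0 × 10.0) = 778.4/980.0 = 0.7943.
θ = arctan(0.7943) = 38.46°.

38.5°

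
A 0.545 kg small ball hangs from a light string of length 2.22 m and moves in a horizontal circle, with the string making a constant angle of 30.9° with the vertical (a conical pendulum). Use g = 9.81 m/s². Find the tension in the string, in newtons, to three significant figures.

Vertically the bob has no acceleration, so T cosθ = mg.
T = mg/cosθ = 0.545 × 9.81 / cos 30.9° = 5.346/0.8581 = 6.231 N.

6.23 N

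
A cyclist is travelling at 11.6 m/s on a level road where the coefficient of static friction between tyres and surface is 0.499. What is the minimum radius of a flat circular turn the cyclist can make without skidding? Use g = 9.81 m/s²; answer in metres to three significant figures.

At the limit, μ_s m g = m v²/r, so r_min = v²/(μ_s g) = (11.6)²/(0.499 × 9.81) = 134.6/4.895 = 27.49 m.

27.5 m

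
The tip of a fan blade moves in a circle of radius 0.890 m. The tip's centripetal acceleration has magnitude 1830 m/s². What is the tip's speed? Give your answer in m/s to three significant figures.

40.4 m/s

a_c = v²/r ⇒ v = √(a_c · r) = √(1830 × 0.890) = √1629 = 40.36 m/s.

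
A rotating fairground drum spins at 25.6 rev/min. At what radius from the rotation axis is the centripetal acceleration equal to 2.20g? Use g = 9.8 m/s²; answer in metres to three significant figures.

ω = 25.6 rev/min × 2π/60 = 2.681 rad/s.
a_c = ω²r = 2.20g ⇒ r = 2.20 × 9.8 / (2.681)² = 21.56/7.187 = 3.000 m.

3.00 m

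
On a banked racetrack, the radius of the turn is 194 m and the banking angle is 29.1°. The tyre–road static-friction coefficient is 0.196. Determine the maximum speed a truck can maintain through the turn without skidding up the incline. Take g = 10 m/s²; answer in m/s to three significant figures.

40.5 m/s

At the maximum speed, friction acts down the slope at its limiting value f = μN. Radially (horizontal, toward centre): N sinθ + μN cosθ = mv²/r. Vertically: N cosθ − μN sinθ = mg.
Dividing: v² = r g (sinθ + μcosθ)/(cosθ − μsinθ).
sinθ + μcosθ = 0.4863 + 0.196×0.8738 = 0.6576; cosθ − μsinθ = 0.8738 − 0.196×0.4863 = 0.7785.
v² = 194 × 10.0 × 0.6576/0.7785 = 1639 m²/s², so v = 40.48 m/s.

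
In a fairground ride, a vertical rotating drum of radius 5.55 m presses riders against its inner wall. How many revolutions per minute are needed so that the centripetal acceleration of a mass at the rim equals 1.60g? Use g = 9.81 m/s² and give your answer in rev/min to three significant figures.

16.1 rev/min

Require ω²r = 1.60g, so ω = √(1.60 × 9.81/5.55) = 1.682 rad/s.
In rev/min: ω × 60/(2π) = 1.682 × 60/(2π) = 16.06 rev/min.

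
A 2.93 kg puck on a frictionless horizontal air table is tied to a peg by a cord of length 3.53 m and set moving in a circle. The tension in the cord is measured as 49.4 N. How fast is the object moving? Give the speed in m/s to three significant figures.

T = m v²/r ⇒ v = √(T r / m) = √(49.4 × 3.53 / 2.93) = √59.52 = 7.715 m/s.

7.71 m/s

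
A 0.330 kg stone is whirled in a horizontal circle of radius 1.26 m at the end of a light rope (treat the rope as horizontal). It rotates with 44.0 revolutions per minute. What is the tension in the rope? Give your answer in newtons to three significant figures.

8.83 N

ω = 44.0 rev/min × 2π/60 = 4.608 rad/s, so v = ωr = 4.608 × 1.26 = 5.806 m/s.
The tension is the only horizontal force, so it supplies the full centripetal force: T = m v²/r = 0.330 × (5.806)²/1.26 = 0.330 × 33.71/1.26 = 8.828 N.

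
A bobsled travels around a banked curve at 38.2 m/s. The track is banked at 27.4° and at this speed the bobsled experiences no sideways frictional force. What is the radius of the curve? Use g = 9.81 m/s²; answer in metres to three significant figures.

287 m

Frictionless banking: tanθ = v²/(rg), so r = v²/(g tanθ).
r = (38.2)²/(9.81 × tan 27.4°) = 1459/(9.81 × 0.5184) = 1459/5.085 = 287.0 m.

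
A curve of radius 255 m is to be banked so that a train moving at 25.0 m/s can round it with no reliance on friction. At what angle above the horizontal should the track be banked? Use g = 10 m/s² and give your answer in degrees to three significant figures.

13.8°

With no friction, the horizontal component of the normal force provides the centripetal force: N sinθ = mv²/r, while N cosθ = mg vertically.
Dividing: tanθ = v²/(r g) = (25.0)²/(255 × 10.0) = 625.0/2550 = 0.2451.
θ = arctan(0.2451) = 13.77°.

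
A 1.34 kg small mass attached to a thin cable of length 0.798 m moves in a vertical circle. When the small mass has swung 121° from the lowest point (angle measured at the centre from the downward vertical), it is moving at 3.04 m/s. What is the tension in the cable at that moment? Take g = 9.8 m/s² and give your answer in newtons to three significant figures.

Take the radial direction toward the centre of the circle as positive. The component of the weight along the string toward the centre is −mg cos φ (φ measured from the bottom), so Newton's second law along the string gives T − mg cos φ = m v²/r.
cos 121° = -0.5150, so T = m(v²/r + g cos φ) = 1.34 × ((3.04)²/0.798 + 9.8 × -0.5150) = 1.34 × (11.58 + (-5.047)) = 1.34 × 6.534 = 8.755 N.

8.75 N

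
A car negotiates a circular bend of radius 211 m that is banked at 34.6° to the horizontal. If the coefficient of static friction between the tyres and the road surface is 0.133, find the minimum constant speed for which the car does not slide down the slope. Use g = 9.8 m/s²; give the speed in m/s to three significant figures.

At the minimum speed, friction acts up the slope at its limiting value f = μN. Radially (horizontal, toward centre): N sinθ − μN cosθ = mv²/r. Vertically: N cosθ + μN sinθ = mg.
Dividing: v² = r g (sinθ − μcosθ)/(cosθ + μsinθ).
sinθ − μcosθ = 0.5678 − 0.133×0.8231 = 0.4584; cosθ + μsinθ = 0.8231 + 0.133×0.5678 = 0.8987.
v² = 211 × 9.8 × 0.4584/0.8987 = 1055 m²/s², so v = 32.48 m/s.

32.5 m/s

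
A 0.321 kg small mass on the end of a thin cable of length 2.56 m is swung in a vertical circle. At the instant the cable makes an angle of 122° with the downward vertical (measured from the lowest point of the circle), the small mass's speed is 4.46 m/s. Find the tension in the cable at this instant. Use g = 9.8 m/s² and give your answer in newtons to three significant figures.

Take the radial direction toward the centre of the circle as positive. The component of the weight along the string toward the centre is −mg cos φ (φ measured from the bottom), so Newton's second law along the string gives T − mg cos φ = m v²/r.
cos 122° = -0.5299, so T = m(v²/r + g cos φ) = 0.321 × ((4.46)²/2.56 + 9.8 × -0.5299) = 0.321 × (7.770 + (-5.193)) = 0.321 × 2.577 = 0.8272 N.

0.827 N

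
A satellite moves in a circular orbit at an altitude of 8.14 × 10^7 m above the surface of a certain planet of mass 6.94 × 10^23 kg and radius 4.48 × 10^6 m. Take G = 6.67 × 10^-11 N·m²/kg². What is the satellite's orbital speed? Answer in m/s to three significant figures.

734 m/s

Orbital radius r = R + h = 4.48 × 10^6 + 8.14 × 10^7 = 8.588 × 10^7 m.
Gravity supplies the centripetal force: G M m / r² = m v² / r, so v = √(GM/r).
v = √(6.67 × 10^-11 × 6.94 × 10^23 / 8.588 × 10^7) = √(539000) = 734.2 m/s.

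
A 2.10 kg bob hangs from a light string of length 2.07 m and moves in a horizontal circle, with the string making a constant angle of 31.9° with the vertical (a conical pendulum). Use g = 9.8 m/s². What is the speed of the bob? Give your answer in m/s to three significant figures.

2.58 m/s

The radius of the circle is r = L sinθ = 2.07 × sin 31.9° = 1.094 m.
Horizontally T sinθ = mv²/r and vertically T cosθ = mg, so tanθ = v²/(rg).
v = √(r g tanθ) = √(1.094 × 9.8 × 0.6224) = √6.673 = 2.583 m/s.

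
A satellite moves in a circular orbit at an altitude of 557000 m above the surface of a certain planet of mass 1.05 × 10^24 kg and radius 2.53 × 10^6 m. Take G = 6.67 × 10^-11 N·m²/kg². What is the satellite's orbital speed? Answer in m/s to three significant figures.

Orbital radius r = R + h = 2.53 × 10^6 + 557000 = 3.087 × 10^6 m.
Gravity supplies the centripetal force: G M m / r² = m v² / r, so v = √(GM/r).
v = √(6.67 × 10^-11 × 1.05 × 10^24 / 3.087 × 10^6) = √(2.269 × 10^7) = 4763 m/s.

4760 m/s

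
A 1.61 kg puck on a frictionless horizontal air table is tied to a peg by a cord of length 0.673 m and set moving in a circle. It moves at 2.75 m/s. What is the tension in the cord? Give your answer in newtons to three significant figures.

18.1 N

The tension is the only horizontal force, so it supplies the full centripetal force: T = m v²/r = 1.61 × (2.750)²/0.673 = 1.61 × 7.562/0.673 = 18.09 N.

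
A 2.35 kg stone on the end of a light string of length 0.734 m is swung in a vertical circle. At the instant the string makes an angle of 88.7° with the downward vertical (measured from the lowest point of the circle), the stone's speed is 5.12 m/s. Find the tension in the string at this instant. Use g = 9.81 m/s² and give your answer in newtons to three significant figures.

Take the radial direction toward the centre of the circle as positive. The component of the weight along the string toward the centre is −mg cos φ (φ measured from the bottom), so Newton's second law along the string gives T − mg cos φ = m v²/r.
cos 88.7° = 0.02269, so T = m(v²/r + g cos φ) = 2.35 × ((5.12)²/0.734 + 9.81 × 0.02269) = 2.35 × (35.71 + (0.2226)) = 2.35 × 35.94 = 84.45 N.

84.5 N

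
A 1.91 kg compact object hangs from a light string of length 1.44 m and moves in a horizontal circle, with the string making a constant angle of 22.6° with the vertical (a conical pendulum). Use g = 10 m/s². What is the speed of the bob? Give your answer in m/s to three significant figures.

1.52 m/s

The radius of the circle is r = L sinθ = 1.44 × sin 22.6° = 0.5534 m.
Horizontally T sinθ = mv²/r and vertically T cosθ = mg, so tanθ = v²/(rg).
v = √(r g tanθ) = √(0.5534 × 10.0 × 0.4163) = √2.304 = 1.518 m/s.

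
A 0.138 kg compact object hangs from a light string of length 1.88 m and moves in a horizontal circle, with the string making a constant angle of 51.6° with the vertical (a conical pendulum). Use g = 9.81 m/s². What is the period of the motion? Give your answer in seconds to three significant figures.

r = L sinθ = 1.473 m. From T sinθ = mω²r and T cosθ = mg: tanθ = ω²r/g, so ω² = g tanθ / r = g/(L cosθ).
ω = √(g/(L cosθ)) = √(9.81/(1.88 × 0.6211)) = √8.401 = 2.898 rad/s.
Period = 2π/ω = 2.168 s.

2.17 s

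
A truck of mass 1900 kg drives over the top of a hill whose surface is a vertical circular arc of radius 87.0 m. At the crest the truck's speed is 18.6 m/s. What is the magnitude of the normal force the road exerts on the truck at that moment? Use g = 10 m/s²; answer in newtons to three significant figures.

At the crest the centripetal acceleration points downward (toward the centre of the arc), so mg − N = mv²/r.
N = m(g − v²/r) = 1900 × (10.0 − (18.6)²/87.0) = 1900 × (10.0 − 3.977) = 1900 × 6.023 = 11440 N.

11400 N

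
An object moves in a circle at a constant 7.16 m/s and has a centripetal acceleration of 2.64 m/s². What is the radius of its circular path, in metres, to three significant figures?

a_c = v²/r ⇒ r = v²/a_c = (7.16)²/2.64 = 51.27/2.64 = 19.42 m.

19.4 m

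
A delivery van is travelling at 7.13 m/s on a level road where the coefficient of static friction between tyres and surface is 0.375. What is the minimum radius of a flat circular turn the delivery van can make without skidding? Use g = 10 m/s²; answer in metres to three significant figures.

13.6 m

At the limit, μ_s m g = m v²/r, so r_min = v²/(μ_s g) = (7.13)²/(0.375 × 10.0) = 50.84/3.750 = 13.56 m.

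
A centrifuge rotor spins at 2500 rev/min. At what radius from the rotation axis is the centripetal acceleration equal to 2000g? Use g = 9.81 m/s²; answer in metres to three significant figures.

ω = 2500 rev/min × 2π/60 = 261.8 rad/s.
a_c = ω²r = 2000g ⇒ r = 2000 × 9.81 / (261.8)² = 19620/68540 = 0.2863 m.

0.286 m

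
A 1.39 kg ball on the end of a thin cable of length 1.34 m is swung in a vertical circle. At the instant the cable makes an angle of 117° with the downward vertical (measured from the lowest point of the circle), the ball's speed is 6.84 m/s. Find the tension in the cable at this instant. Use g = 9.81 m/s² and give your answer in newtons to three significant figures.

42.3 N

Take the radial direction toward the centre of the circle as positive. The component of the weight along the string toward the centre is −mg cos φ (φ measured from the bottom), so Newton's second law along the string gives T − mg cos φ = m v²/r.
cos 117° = -0.4540, so T = m(v²/r + g cos φ) = 1.39 × ((6.84)²/1.34 + 9.81 × -0.4540) = 1.39 × (34.91 + (-4.454)) = 1.39 × 30.46 = 42.34 N.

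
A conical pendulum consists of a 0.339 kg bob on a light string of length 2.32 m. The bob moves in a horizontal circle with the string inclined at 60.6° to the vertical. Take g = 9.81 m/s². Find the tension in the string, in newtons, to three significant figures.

6.77 N

Vertically the bob has no acceleration, so T cosθ = mg.
T = mg/cosθ = 0.339 × 9.81 / cos 60.6° = 3.326/0.4909 = 6.774 N.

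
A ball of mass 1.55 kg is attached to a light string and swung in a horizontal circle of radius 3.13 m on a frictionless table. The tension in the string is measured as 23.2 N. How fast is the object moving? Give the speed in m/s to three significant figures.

6.84 m/s

T = m v²/r ⇒ v = √(T r / m) = √(23.2 × 3.13 / 1.55) = √46.85 = 6.845 m/s.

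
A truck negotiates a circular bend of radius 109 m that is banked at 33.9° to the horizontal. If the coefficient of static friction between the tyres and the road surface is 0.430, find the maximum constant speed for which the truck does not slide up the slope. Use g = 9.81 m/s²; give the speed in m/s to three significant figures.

At the maximum speed, friction acts down the slope at its limiting value f = μN. Radially (horizontal, toward centre): N sinθ + μN cosθ = mv²/r. Vertically: N cosθ − μN sinθ = mg.
Dividing: v² = r g (sinθ + μcosθ)/(cosθ − μsinθ).
sinθ + μcosθ = 0.5577 + 0.430×0.8300 = 0.9147; cosθ − μsinθ = 0.8300 − 0.430×0.5577 = 0.5902.
v² = 109 × 9.81 × 0.9147/0.5902 = 1657 m²/s², so v = 40.71 m/s.

40.7 m/s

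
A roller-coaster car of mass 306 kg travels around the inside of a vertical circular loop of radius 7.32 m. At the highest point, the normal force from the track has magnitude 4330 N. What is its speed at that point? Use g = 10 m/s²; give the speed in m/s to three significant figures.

13.3 m/s

At the top, N + mg = mv²/r, so v = √(r(N/m + g)) = √(7.32 × (4330/306 + 10.0)) = √(7.32 × 24.15) = √176.8 = 13.30 m/s.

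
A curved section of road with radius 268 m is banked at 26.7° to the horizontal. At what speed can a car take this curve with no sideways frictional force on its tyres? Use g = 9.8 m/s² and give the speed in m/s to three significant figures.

On a frictionless banked curve, N sinθ = mv²/r and N cosθ = mg, so tanθ = v²/(rg).
v = √(r g tanθ) = √(268 × 9.8 × tan 26.7°) = √(268 × 9.8 × 0.5029) = √1321 = 36.34 m/s.

36.3 m/s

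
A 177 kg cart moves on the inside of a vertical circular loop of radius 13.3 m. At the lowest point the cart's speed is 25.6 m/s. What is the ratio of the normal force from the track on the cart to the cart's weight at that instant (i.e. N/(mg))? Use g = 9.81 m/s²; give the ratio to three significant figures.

At the bottom, N − mg = mv²/r, so N = m(v²/r + g) and N/(mg) = v²/(rg) + 1 = (25.6)²/(13.3 × 9.81) + 1 = 5.023 + 1 = 6.023.

6.02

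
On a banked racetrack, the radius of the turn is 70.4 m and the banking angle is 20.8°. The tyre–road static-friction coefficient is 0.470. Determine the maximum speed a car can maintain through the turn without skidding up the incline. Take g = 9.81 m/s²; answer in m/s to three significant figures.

26.7 m/s

At the maximum speed, friction acts down the slope at its limiting value f = μN. Radially (horizontal, toward centre): N sinθ + μN cosθ = mv²/r. Vertically: N cosθ − μN sinθ = mg.
Dividing: v² = r g (sinθ + μcosθ)/(cosθ − μsinθ).
sinθ + μcosθ = 0.3551 + 0.470×0.9348 = 0.7945; cosθ − μsinθ = 0.9348 − 0.470×0.3551 = 0.7679.
v² = 70.4 × 9.81 × 0.7945/0.7679 = 714.5 m²/s², so v = 26.73 m/s.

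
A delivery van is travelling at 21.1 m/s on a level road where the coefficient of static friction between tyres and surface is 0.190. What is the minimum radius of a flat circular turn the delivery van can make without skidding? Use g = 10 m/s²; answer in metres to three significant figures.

At the limit, μ_s m g = m v²/r, so r_min = v²/(μ_s g) = (21.1)²/(0.190 × 10.0) = 445.2/1.900 = 234.3 m.

234 m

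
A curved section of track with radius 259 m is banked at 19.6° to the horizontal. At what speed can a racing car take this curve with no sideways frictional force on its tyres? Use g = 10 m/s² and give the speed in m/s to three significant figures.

On a frictionless banked curve, N sinθ = mv²/r and N cosθ = mg, so tanθ = v²/(rg).
v = √(r g tanθ) = √(259 × 10.0 × tan 19.6°) = √(259 × 10.0 × 0.3561) = √922.3 = 30.37 m/s.

30.4 m/s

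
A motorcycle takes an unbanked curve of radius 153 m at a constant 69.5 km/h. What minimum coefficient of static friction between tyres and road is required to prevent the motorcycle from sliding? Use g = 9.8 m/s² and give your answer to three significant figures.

v = 69.5/3.6 = 19.31 m/s.
Friction provides the centripetal force: μ_s m g = m v²/r, so μ_s = v²/(g r) = (19.31)²/(9.8 × 153) = 372.7/1499 = 0.2486.

0.249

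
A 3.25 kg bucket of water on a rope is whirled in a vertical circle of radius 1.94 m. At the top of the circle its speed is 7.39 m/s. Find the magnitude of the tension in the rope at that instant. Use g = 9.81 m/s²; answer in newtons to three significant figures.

59.6 N

At the top, both T and the weight mg point inward (toward the centre), so T + mg = mv²/r.
T = m(v²/r − g) = 3.25 × ((7.39)²/1.94 − 9.81) = 3.25 × (28.15 − 9.81) = 3.25 × 18.34 = 59.61 N.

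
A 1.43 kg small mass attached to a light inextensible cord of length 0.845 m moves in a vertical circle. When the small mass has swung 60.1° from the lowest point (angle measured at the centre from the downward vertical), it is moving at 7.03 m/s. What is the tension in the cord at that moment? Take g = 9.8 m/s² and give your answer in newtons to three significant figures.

Take the radial direction toward the centre of the circle as positive. The component of the weight along the string toward the centre is −mg cos φ (φ measured from the bottom), so Newton's second law along the string gives T − mg cos φ = m v²/r.
cos 60.1° = 0.4985, so T = m(v²/r + g cos φ) = 1.43 × ((7.03)²/0.845 + 9.8 × 0.4985) = 1.43 × (58.49 + (4.885)) = 1.43 × 63.37 = 90.62 N.

90.6 N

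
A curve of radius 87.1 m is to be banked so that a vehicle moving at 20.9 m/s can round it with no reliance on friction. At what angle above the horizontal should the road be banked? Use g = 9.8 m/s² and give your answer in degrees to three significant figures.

For a frictionless banked turn: horizontally N sinθ = mv²/r and vertically N cosθ = mg.
Dividing: tanθ = v²/(r g) = (20.9)²/(87.1 × 9.8) = 436.8/853.6 = 0.5117.
θ = arctan(0.5117) = 27.10°.

27.1°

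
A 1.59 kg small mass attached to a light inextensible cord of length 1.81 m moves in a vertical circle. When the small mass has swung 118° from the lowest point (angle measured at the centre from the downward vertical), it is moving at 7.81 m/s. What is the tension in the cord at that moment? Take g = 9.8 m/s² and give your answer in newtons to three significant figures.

46.3 N

Take the radial direction toward the centre of the circle as positive. The component of the weight along the string toward the centre is −mg cos φ (φ measured from the bottom), so Newton's second law along the string gives T − mg cos φ = m v²/r.
cos 118° = -0.4695, so T = m(v²/r + g cos φ) = 1.59 × ((7.81)²/1.81 + 9.8 × -0.4695) = 1.59 × (33.70 + (-4.601)) = 1.59 × 29.10 = 46.27 N.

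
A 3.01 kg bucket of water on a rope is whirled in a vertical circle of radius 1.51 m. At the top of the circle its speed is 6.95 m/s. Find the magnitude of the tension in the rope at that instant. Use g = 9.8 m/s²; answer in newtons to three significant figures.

At the top, both T and the weight mg point inward (toward the centre), so T + mg = mv²/r.
T = m(v²/r − g) = 3.01 × ((6.95)²/1.51 − 9.8) = 3.01 × (31.99 − 9.8) = 3.01 × 22.19 = 66.79 N.

66.8 N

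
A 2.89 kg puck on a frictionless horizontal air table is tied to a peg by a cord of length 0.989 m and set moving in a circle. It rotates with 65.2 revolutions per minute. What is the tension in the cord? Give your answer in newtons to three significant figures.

133 N

ω = 65.2 rev/min × 2π/60 = 6.828 rad/s, so v = ωr = 6.828 × 0.989 = 6.753 m/s.
The tension is the only horizontal force, so it supplies the full centripetal force: T = m v²/r = 2.89 × (6.753)²/0.989 = 2.89 × 45.60/0.989 = 133.2 N.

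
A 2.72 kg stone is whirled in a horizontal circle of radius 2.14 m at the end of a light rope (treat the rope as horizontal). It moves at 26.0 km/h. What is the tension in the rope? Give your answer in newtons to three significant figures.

v = 26.0 km/h = 26.0/3.6 = 7.222 m/s.
The tension is the only horizontal force, so it supplies the full centripetal force: T = m v²/r = 2.72 × (7.222)²/2.14 = 2.72 × 52.16/2.14 = 66.30 N.

66.3 N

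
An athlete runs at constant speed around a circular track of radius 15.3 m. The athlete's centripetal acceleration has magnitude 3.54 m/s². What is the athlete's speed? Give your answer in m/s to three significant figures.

a_c = v²/r ⇒ v = √(a_c · r) = √(3.54 × 15.3) = √54.16 = 7.359 m/s.

7.36 m/s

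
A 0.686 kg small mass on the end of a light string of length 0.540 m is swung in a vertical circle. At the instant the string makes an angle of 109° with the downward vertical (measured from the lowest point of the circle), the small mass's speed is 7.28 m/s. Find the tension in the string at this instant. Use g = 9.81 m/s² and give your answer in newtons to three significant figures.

Take the radial direction toward the centre of the circle as positive. The component of the weight along the string toward the centre is −mg cos φ (φ measured from the bottom), so Newton's second law along the string gives T − mg cos φ = m v²/r.
cos 109° = -0.3256, so T = m(v²/r + g cos φ) = 0.686 × ((7.28)²/0.540 + 9.81 × -0.3256) = 0.686 × (98.15 + (-3.194)) = 0.686 × 94.95 = 65.14 N.

65.1 N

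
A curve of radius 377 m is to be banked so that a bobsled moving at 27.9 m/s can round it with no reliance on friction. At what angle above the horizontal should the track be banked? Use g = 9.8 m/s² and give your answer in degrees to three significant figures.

With no friction, the horizontal component of the normal force provides the centripetal force: N sinθ = mv²/r, while N cosθ = mg vertically.
Dividing: tanθ = v²/(r g) = (27.9)²/(377 × 9.8) = 778.4/3695 = 0.2107.
θ = arctan(0.2107) = 11.90°.

11.9°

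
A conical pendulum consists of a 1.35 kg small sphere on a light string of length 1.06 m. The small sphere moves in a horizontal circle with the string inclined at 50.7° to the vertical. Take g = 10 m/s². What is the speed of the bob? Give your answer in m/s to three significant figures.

The radius of the circle is r = L sinθ = 1.06 × sin 50.7° = 0.8203 m.
Horizontally T sinθ = mv²/r and vertically T cosθ = mg, so tanθ = v²/(rg).
v = √(r g tanθ) = √(0.8203 × 10.0 × 1.222) = √10.02 = 3.166 m/s.

3.17 m/s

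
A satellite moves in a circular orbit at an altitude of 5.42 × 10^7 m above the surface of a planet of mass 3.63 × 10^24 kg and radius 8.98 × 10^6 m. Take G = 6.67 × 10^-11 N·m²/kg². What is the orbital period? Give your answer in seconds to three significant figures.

203000 s

r = R + h = 8.98 × 10^6 + 5.42 × 10^7 = 6.318 × 10^7 m. Gravity provides the centripetal force: G M m / r² = m v² / r ⇒ v = √(GM/r) = 1958 m/s.
T = 2πr/v = 2π × 6.318 × 10^7 / 1958 = 202800 s.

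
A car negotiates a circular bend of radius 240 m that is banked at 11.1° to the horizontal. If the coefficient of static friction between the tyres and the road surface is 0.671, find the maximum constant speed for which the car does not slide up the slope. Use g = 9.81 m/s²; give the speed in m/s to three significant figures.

At the maximum speed, friction acts down the slope at its limiting value f = μN. Radially (horizontal, toward centre): N sinθ + μN cosθ = mv²/r. Vertically: N cosθ − μN sinθ = mg.
Dividing: v² = r g (sinθ + μcosθ)/(cosθ − μsinθ).
sinθ + μcosθ = 0.1925 + 0.671×0.9813 = 0.8510; cosθ − μsinθ = 0.9813 − 0.671×0.1925 = 0.8521.
v² = 240 × 9.81 × 0.8510/0.8521 = 2351 m²/s², so v = 48.49 m/s.

48.5 m/s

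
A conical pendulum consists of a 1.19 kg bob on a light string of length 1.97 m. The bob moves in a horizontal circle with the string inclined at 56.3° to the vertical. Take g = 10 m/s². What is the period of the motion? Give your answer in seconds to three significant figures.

2.08 s

r = L sinθ = 1.639 m. From T sinθ = mω²r and T cosθ = mg: tanθ = ω²r/g, so ω² = g tanθ / r = g/(L cosθ).
ω = √(g/(L cosθ)) = √(10.0/(1.97 × 0.5548)) = √9.149 = 3.025 rad/s.
Period = 2π/ω = 2.077 s.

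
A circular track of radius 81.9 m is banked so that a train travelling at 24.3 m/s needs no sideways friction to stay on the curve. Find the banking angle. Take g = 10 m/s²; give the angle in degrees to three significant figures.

For a frictionless banked turn: horizontally N sinθ = mv²/r and vertically N cosθ = mg.
Dividing: tanθ = v²/(r g) = (24.3)²/(81.9 × 10.0) = 590.5/819.0 = 0.7210.
θ = arctan(0.7210) = 35.79°.

35.8°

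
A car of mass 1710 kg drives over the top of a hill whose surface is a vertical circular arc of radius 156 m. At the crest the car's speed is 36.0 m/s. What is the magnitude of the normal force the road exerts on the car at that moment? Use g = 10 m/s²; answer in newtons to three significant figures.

At the crest the centripetal acceleration points downward (toward the centre of the arc), so mg − N = mv²/r.
N = m(g − v²/r) = 1710 × (10.0 − (36.0)²/156) = 1710 × (10.0 − 8.308) = 1710 × 1.692 = 2894 N.

2890 N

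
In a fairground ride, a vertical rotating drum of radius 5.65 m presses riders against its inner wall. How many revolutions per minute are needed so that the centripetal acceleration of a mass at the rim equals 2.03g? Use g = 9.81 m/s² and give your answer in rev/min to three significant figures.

Require ω²r = 2.03g, so ω = √(2.03 × 9.81/5.65) = 1.877 rad/s.
In rev/min: ω × 60/(2π) = 1.877 × 60/(2π) = 17.93 rev/min.

17.9 rev/min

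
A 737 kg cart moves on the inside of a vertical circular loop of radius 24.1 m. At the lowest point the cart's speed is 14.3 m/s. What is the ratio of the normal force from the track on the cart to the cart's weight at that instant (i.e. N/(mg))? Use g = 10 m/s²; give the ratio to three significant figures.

1.85

At the bottom, N − mg = mv²/r, so N = m(v²/r + g) and N/(mg) = v²/(rg) + 1 = (14.3)²/(24.1 × 10.0) + 1 = 0.8485 + 1 = 1.849.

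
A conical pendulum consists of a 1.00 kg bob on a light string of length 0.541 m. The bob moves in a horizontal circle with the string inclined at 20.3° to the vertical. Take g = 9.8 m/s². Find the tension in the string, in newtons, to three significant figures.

Vertically the bob has no acceleration, so T cosθ = mg.
T = mg/cosθ = 1.00 × 9.8 / cos 20.3° = 9.800/0.9379 = 10.45 N.

10.4 N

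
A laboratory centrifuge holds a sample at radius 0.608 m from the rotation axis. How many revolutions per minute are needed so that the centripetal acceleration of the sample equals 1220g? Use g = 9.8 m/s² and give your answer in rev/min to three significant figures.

1340 rev/min

Require ω²r = 1220g, so ω = √(1220 × 9.8/0.608) = 140.2 rad/s.
In rev/min: ω × 60/(2π) = 140.2 × 60/(2π) = 1339 rev/min.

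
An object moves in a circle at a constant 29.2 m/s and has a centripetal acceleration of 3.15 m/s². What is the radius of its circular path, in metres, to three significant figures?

271 m

a_c = v²/r ⇒ r = v²/a_c = (29.2)²/3.15 = 852.6/3.15 = 270.7 m.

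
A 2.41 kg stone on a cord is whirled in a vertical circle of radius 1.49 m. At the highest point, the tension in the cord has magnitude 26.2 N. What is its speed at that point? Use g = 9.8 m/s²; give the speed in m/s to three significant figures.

5.55 m/s

At the top, T + mg = mv²/r, so v = √(r(T/m + g)) = √(1.49 × (26.2/2.41 + 9.8)) = √(1.49 × 20.67) = √30.80 = 5.550 m/s.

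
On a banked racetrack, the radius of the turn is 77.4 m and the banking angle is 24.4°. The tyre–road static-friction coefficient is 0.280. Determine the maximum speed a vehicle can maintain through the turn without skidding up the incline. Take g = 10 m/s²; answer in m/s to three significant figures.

At the maximum speed, friction acts down the slope at its limiting value f = μN. Radially (horizontal, toward centre): N sinθ + μN cosθ = mv²/r. Vertically: N cosθ − μN sinθ = mg.
Dividing: v² = r g (sinθ + μcosθ)/(cosθ − μsinθ).
sinθ + μcosθ = 0.4131 + 0.280×0.9107 = 0.6681; cosθ − μsinθ = 0.9107 − 0.280×0.4131 = 0.7950.
v² = 77.4 × 10.0 × 0.6681/0.7950 = 650.4 m²/s², so v = 25.50 m/s.

25.5 m/s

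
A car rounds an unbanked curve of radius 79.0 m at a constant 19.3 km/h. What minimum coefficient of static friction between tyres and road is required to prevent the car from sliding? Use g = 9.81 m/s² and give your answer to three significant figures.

0.0371

v = 19.3/3.6 = 5.361 m/s.
Friction provides the centripetal force: μ_s m g = m v²/r, so μ_s = v²/(g r) = (5.361)²/(9.81 × 79.0) = 28.74/775.0 = 0.03709.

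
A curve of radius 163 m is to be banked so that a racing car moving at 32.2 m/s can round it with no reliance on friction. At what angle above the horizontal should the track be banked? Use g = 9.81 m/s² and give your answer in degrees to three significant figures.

For a frictionless banked turn: horizontally N sinθ = mv²/r and vertically N cosθ = mg.
Dividing: tanθ = v²/(r g) = (32.2)²/(163 × 9.81) = 1037/1599 = 0.6484.
θ = arctan(0.6484) = 32.96°.

33.0°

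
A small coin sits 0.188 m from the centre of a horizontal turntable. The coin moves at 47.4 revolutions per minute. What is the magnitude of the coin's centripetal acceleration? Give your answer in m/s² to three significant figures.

4.63 m/s²

ω = 47.4 rev/min × 2π/60 = 4.964 rad/s, so v = ωr = 4.964 × 0.188 = 0.9332 m/s.
a_c = v²/r = (0.9332)²/0.188 = 0.8708/0.188 = 4.632 m/s².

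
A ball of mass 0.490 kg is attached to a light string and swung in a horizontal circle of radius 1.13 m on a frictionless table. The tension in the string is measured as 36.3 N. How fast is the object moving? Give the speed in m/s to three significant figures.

9.15 m/s

T = m v²/r ⇒ v = √(T r / m) = √(36.3 × 1.13 / 0.490) = √83.71 = 9.149 m/s.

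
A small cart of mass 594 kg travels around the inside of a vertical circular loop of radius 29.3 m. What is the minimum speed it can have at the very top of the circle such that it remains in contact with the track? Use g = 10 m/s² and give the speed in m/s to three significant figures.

At the highest point the centre is directly below, so both the weight and N act inward: N + mg = mv²/r.
At minimum speed N → 0, so mg = mv_min²/r ⇒ v_min = √(g r) = √(10.0 × 29.3) = 17.12 m/s.

17.1 m/s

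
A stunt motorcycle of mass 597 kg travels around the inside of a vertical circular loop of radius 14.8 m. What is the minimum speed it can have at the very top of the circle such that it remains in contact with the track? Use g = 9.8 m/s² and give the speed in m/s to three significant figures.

At the highest point the centre is directly below, so both the weight and N act inward: N + mg = mv²/r.
At minimum speed N → 0, so mg = mv_min²/r ⇒ v_min = √(g r) = √(9.8 × 14.8) = 12.04 m/s.

12.0 m/s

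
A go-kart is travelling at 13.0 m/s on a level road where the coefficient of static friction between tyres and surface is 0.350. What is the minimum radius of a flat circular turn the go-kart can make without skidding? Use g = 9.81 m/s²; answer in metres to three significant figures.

At the limit, μ_s m g = m v²/r, so r_min = v²/(μ_s g) = (13.0)²/(0.350 × 9.81) = 169.0/3.434 = 49.22 m.

49.2 m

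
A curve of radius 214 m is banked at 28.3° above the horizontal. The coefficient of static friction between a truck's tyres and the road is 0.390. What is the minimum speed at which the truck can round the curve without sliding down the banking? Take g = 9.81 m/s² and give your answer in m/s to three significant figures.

At the minimum speed, friction acts up the slope at its limiting value f = μN. Radially (horizontal, toward centre): N sinθ − μN cosθ = mv²/r. Vertically: N cosθ + μN sinθ = mg.
Dividing: v² = r g (sinθ − μcosθ)/(cosθ + μsinθ).
sinθ − μcosθ = 0.4741 − 0.390×0.8805 = 0.1307; cosθ + μsinθ = 0.8805 + 0.390×0.4741 = 1.065.
v² = 214 × 9.81 × 0.1307/1.065 = 257.6 m²/s², so v = 16.05 m/s.

16.0 m/s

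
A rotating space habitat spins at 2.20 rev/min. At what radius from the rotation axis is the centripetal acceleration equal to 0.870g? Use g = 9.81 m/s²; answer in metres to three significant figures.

161 m

ω = 2.20 rev/min × 2π/60 = 0.2304 rad/s.
a_c = ω²r = 0.870g ⇒ r = 0.870 × 9.81 / (0.2304)² = 8.535/0.05308 = 160.8 m.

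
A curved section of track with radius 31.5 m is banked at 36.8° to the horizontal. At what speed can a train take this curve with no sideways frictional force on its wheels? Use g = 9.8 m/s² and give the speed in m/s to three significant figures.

15.2 m/s

On a frictionless banked curve, N sinθ = mv²/r and N cosθ = mg, so tanθ = v²/(rg).
v = √(r g tanθ) = √(31.5 × 9.8 × tan 36.8°) = √(31.5 × 9.8 × 0.7481) = √230.9 = 15.20 m/s.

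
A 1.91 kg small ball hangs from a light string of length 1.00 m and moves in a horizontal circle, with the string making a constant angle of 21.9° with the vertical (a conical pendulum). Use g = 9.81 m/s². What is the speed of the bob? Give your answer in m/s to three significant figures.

1.21 m/s

The radius of the circle is r = L sinθ = 1.00 × sin 21.9° = 0.3730 m.
Horizontally T sinθ = mv²/r and vertically T cosθ = mg, so tanθ = v²/(rg).
v = √(r g tanθ) = √(0.3730 × 9.81 × 0.4020) = √1.471 = 1.213 m/s.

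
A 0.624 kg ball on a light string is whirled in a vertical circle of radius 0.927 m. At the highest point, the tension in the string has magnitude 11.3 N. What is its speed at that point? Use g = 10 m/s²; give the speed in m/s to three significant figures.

5.10 m/s

At the top, T + mg = mv²/r, so v = √(r(T/m + g)) = √(0.927 × (11.3/0.624 + 10.0)) = √(0.927 × 28.11) = √26.06 = 5.105 m/s.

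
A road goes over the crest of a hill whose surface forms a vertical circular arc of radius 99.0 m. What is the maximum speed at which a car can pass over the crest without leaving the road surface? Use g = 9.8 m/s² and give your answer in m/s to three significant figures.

At the crest the centre of the circle is below the car, so the net downward (centripetal) force is mg − N = mv²/r.
The car leaves the road when N → 0, giving v_max = √(g r) = √(9.8 × 99.0) = 31.15 m/s.

31.1 m/s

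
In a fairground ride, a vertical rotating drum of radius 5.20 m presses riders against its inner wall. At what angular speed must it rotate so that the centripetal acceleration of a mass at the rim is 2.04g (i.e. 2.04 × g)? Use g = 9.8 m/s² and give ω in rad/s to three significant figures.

1.96 rad/s

Centripetal acceleration a_c = ω²r. Setting ω²r = 2.04g:
ω = √(2.04g / r) = √(2.04 × 9.8 / 5.20) = √3.845 = 1.961 rad/s.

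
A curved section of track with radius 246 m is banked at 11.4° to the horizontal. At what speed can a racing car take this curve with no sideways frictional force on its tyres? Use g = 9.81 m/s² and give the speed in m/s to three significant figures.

22.1 m/s

On a frictionless banked curve, N sinθ = mv²/r and N cosθ = mg, so tanθ = v²/(rg).
v = √(r g tanθ) = √(246 × 9.81 × tan 11.4°) = √(246 × 9.81 × 0.2016) = √486.6 = 22.06 m/s.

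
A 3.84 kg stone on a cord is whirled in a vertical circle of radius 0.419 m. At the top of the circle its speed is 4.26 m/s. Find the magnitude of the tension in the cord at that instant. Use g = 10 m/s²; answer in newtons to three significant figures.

At the top, both T and the weight mg point inward (toward the centre), so T + mg = mv²/r.
T = m(v²/r − g) = 3.84 × ((4.26)²/0.419 − 10.0) = 3.84 × (43.31 − 10.0) = 3.84 × 33.31 = 127.9 N.

128 N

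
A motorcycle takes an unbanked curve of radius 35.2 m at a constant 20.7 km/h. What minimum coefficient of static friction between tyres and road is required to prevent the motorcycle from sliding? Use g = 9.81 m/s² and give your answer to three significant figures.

v = 20.7/3.6 = 5.750 m/s.
Friction provides the centripetal force: μ_s m g = m v²/r, so μ_s = v²/(g r) = (5.750)²/(9.81 × 35.2) = 33.06/345.3 = 0.09575.

0.0957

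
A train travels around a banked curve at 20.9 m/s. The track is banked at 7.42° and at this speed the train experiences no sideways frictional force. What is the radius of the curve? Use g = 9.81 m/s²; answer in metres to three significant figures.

Frictionless banking: tanθ = v²/(rg), so r = v²/(g tanθ).
r = (20.9)²/(9.81 × tan 7.42°) = 436.8/(9.81 × 0.1302) = 436.8/1.278 = 341.9 m.

342 m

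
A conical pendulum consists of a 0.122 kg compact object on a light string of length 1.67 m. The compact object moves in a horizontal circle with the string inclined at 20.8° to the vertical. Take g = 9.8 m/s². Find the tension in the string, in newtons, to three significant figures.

Vertically the bob has no acceleration, so T cosθ = mg.
T = mg/cosθ = 0.122 × 9.8 / cos 20.8° = 1.196/0.9348 = 1.279 N.

1.28 N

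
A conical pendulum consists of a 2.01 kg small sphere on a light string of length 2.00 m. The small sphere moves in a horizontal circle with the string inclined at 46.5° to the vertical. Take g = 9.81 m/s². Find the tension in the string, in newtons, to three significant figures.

28.6 N

Vertically the bob has no acceleration, so T cosθ = mg.
T = mg/cosθ = 2.01 × 9.81 / cos 46.5° = 19.72/0.6884 = 28.65 N.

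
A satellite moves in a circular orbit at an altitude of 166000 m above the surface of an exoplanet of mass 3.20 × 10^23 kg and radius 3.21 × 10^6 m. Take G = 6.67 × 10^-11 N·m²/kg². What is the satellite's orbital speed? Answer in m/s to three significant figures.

2510 m/s

Orbital radius r = R + h = 3.21 × 10^6 + 166000 = 3.376 × 10^6 m.
Gravity supplies the centripetal force: G M m / r² = m v² / r, so v = √(GM/r).
v = √(6.67 × 10^-11 × 3.20 × 10^23 / 3.376 × 10^6) = √(6.322 × 10^6) = 2514 m/s.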